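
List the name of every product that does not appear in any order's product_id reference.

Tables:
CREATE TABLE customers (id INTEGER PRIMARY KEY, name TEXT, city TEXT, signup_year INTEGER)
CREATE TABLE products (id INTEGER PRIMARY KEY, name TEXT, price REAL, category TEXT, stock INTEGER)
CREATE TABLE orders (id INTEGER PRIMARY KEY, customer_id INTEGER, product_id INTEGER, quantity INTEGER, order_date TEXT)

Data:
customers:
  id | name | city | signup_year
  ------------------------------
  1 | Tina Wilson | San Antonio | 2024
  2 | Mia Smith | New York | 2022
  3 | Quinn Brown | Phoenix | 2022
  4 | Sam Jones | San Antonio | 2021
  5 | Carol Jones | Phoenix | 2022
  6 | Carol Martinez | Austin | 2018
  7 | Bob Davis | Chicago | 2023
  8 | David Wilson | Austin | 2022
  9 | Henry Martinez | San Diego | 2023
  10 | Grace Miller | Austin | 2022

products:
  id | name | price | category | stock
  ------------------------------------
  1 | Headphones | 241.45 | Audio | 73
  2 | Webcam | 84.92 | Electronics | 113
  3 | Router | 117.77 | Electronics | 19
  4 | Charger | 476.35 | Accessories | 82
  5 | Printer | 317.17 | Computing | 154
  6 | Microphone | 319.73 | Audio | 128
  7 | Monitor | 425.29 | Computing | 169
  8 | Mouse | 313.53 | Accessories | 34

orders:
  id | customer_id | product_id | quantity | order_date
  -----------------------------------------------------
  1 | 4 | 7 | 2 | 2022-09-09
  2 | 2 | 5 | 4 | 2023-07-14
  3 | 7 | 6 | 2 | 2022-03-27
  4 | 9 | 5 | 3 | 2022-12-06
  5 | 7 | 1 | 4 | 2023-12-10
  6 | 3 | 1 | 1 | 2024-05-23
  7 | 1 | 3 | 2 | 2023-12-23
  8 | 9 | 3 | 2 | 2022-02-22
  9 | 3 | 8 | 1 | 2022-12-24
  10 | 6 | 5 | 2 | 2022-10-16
SELECT p.name FROM products p LEFT JOIN orders c ON c.product_id = p.id WHERE c.id IS NULL

Execution result:
name
Webcam
Charger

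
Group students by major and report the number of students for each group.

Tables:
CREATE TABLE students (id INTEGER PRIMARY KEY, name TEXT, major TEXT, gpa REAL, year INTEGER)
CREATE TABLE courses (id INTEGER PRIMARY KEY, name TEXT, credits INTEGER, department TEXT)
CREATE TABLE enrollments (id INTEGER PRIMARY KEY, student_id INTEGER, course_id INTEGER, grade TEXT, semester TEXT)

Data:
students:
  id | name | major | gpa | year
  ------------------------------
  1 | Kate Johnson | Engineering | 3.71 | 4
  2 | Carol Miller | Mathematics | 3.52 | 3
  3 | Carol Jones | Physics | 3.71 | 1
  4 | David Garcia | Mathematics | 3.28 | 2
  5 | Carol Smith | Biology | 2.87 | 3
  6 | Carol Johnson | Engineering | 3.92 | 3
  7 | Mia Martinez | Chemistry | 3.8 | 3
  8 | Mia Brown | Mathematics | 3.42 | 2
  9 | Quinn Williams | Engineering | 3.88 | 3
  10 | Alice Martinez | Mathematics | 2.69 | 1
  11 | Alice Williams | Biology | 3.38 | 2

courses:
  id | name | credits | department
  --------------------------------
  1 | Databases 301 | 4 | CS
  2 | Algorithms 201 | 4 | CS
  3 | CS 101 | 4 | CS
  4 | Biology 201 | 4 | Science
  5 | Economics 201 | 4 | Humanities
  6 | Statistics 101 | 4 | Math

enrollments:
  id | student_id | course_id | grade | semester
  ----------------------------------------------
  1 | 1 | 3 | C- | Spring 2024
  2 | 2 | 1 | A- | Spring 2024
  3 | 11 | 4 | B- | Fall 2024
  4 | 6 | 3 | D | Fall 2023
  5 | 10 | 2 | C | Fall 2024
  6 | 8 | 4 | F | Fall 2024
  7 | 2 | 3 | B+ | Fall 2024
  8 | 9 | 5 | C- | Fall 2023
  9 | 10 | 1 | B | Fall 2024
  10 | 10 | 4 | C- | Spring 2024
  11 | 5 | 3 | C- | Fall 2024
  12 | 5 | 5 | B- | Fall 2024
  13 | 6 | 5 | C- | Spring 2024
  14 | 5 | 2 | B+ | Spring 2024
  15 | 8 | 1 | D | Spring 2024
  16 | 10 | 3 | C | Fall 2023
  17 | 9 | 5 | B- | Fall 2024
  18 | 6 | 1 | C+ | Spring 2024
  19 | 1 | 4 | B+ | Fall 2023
SELECT major, COUNT(*) AS n FROM students GROUP BY major

Execution result:
major | n
Biology | 2
Chemistry | 1
Engineering | 3
Mathematics | 4
Physics | 1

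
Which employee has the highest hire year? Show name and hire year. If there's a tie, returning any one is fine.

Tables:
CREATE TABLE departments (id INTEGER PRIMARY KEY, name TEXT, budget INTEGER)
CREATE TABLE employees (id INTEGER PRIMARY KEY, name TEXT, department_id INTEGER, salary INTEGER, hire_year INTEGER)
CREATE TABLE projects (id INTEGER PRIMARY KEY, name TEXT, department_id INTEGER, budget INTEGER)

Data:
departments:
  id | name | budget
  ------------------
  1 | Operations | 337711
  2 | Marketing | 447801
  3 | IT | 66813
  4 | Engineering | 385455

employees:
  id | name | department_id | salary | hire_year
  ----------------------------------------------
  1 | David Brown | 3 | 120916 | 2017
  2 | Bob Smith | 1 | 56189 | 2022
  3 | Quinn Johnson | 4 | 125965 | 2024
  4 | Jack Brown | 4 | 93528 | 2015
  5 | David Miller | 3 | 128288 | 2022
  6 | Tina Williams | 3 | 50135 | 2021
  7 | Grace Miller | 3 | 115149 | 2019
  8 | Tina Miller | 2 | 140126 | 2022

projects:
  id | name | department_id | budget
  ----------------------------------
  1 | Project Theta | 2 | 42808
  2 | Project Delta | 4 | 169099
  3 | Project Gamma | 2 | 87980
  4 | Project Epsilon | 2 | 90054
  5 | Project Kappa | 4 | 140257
SELECT name, hire_year FROM employees ORDER BY hire_year DESC LIMIT 1

Execution result:
name | hire_year
Quinn Johnson | 2024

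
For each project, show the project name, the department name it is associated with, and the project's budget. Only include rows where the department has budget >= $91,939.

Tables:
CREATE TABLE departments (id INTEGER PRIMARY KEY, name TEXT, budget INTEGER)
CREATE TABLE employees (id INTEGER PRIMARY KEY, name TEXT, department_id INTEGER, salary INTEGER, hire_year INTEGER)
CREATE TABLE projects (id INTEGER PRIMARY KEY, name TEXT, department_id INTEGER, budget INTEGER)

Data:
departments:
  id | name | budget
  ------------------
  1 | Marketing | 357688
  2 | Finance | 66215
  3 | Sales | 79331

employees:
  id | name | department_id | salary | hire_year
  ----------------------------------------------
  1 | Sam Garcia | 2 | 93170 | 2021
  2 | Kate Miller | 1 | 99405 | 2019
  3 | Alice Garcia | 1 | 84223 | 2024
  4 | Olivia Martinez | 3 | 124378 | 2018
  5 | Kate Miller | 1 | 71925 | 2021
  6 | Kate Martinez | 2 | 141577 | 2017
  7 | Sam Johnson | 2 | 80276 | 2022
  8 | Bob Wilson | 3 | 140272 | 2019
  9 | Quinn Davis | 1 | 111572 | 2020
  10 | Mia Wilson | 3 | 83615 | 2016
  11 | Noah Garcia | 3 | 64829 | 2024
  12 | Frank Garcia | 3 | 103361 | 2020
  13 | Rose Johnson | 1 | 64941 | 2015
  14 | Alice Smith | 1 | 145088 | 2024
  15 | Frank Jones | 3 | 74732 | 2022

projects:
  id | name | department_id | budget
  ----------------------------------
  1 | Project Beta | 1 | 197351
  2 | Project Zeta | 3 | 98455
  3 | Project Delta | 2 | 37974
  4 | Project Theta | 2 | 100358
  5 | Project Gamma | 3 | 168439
SELECT c.name, p.name AS department, c.budget FROM projects c JOIN departments p ON c.department_id = p.id WHERE p.budget >= 91939

Execution result:
name | department | budget
Project Beta | Marketing | 197351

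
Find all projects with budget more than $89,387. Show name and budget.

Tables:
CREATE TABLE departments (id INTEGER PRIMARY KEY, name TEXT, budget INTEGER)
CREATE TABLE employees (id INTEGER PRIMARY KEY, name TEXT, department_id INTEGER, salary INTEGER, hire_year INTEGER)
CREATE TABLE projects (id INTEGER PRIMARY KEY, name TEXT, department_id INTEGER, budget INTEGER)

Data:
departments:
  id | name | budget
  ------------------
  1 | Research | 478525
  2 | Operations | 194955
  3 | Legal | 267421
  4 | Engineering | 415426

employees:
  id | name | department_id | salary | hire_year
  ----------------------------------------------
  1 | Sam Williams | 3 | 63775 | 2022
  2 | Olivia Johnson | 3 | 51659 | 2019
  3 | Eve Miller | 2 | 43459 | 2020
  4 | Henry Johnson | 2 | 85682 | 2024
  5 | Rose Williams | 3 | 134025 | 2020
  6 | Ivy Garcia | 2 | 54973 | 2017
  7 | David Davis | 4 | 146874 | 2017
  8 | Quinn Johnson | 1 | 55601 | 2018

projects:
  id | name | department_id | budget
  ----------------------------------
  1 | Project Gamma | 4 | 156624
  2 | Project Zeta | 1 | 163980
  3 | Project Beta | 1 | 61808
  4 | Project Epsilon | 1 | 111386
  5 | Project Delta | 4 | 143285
SELECT name, budget FROM projects WHERE budget > 89387

Execution result:
name | budget
Project Gamma | 156624
Project Zeta | 163980
Project Epsilon | 111386
Project Delta | 143285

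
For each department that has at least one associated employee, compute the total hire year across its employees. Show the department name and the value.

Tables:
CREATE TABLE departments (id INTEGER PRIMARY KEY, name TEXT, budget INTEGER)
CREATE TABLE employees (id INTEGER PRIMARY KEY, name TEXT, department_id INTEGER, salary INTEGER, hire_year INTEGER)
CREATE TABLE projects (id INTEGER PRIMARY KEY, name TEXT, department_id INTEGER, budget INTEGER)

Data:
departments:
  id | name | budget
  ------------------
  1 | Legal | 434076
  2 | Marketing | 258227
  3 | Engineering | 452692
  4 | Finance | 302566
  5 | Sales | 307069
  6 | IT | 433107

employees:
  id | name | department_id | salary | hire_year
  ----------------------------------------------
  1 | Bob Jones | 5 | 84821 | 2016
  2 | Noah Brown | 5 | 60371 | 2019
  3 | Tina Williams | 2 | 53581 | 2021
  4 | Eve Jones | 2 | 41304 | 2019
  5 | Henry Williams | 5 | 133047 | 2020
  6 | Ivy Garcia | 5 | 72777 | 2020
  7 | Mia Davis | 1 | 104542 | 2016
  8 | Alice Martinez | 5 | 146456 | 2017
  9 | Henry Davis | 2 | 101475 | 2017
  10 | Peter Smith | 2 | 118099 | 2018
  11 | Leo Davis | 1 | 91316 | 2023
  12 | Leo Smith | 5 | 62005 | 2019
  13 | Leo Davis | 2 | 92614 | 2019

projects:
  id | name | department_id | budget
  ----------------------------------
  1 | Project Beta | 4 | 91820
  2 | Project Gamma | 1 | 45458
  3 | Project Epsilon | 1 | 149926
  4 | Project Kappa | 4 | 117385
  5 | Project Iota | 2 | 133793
SELECT p.name, SUM(c.hire_year) AS sum_hire_year FROM employees c JOIN departments p ON c.department_id = p.id GROUP BY p.id, p.name

Execution result:
name | sum_hire_year
Legal | 4039
Marketing | 10094
Sales | 12111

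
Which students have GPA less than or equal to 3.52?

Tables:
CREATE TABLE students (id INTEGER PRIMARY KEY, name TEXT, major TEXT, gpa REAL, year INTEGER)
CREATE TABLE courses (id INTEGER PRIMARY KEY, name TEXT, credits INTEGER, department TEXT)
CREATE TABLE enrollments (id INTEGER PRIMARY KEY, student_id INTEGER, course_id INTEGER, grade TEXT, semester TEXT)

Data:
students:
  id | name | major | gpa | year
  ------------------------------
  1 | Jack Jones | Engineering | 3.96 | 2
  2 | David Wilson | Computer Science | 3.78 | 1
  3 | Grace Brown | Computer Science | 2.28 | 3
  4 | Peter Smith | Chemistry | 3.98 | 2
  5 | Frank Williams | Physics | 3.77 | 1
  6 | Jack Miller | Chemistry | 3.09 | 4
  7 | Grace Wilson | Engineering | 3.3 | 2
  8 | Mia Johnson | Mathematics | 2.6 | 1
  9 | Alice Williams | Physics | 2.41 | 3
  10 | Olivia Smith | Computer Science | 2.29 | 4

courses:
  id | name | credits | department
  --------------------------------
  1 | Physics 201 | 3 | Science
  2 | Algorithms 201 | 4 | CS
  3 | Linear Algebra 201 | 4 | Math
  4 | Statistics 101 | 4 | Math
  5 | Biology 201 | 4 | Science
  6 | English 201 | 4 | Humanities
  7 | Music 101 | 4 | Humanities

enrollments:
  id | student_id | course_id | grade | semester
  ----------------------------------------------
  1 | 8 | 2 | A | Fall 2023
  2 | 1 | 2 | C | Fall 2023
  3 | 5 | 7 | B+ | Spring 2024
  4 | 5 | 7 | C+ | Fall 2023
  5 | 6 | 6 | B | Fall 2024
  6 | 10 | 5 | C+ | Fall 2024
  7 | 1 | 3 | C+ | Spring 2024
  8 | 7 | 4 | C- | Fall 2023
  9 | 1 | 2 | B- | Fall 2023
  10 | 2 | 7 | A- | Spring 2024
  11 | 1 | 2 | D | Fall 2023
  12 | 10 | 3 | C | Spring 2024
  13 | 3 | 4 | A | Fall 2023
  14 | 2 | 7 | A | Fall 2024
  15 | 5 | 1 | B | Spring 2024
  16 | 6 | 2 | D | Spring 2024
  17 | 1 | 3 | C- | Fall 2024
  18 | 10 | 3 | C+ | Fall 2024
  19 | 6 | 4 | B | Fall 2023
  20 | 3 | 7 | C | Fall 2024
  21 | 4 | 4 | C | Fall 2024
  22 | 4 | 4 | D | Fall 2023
SELECT name, gpa FROM students WHERE gpa <= 3.52

Execution result:
name | gpa
Grace Brown | 2.28
Jack Miller | 3.09
Grace Wilson | 3.30
Mia Johnson | 2.60
Alice Williams | 2.41
Olivia Smith | 2.29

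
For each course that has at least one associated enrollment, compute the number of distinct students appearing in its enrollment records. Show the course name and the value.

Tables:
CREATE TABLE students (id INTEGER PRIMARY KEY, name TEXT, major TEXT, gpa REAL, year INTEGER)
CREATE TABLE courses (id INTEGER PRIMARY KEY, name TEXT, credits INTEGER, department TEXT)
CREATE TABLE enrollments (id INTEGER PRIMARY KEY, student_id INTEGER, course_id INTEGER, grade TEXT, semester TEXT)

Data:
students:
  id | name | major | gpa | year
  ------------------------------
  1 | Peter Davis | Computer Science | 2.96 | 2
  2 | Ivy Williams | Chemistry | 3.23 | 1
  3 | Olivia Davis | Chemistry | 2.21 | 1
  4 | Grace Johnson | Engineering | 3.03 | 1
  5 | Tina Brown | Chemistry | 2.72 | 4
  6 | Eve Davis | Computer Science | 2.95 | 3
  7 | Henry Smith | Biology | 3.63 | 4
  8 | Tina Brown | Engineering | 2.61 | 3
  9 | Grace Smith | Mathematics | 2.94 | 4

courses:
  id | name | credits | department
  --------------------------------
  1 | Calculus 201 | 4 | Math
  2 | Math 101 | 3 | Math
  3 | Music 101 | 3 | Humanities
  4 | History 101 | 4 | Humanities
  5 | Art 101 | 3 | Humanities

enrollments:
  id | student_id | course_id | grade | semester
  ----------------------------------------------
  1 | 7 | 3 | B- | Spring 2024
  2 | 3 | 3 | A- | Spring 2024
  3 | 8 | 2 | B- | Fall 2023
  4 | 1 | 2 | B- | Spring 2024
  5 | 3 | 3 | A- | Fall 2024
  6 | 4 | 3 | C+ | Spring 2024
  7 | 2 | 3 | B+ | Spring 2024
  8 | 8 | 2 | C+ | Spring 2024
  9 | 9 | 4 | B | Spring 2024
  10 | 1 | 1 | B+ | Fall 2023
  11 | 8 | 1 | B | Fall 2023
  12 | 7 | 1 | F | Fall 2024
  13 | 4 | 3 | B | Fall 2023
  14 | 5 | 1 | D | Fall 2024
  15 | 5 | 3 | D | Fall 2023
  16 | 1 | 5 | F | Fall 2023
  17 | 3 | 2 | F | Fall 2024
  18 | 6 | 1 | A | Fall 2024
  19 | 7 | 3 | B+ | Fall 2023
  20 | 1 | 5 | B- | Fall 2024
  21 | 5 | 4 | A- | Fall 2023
SELECT p.name, COUNT(DISTINCT c.student_id) AS distinct_student_count FROM enrollments c JOIN courses p ON c.course_id = p.id GROUP BY p.id, p.name

Execution result:
name | distinct_student_count
Calculus 201 | 5
Math 101 | 3
Music 101 | 5
History 101 | 2
Art 101 | 1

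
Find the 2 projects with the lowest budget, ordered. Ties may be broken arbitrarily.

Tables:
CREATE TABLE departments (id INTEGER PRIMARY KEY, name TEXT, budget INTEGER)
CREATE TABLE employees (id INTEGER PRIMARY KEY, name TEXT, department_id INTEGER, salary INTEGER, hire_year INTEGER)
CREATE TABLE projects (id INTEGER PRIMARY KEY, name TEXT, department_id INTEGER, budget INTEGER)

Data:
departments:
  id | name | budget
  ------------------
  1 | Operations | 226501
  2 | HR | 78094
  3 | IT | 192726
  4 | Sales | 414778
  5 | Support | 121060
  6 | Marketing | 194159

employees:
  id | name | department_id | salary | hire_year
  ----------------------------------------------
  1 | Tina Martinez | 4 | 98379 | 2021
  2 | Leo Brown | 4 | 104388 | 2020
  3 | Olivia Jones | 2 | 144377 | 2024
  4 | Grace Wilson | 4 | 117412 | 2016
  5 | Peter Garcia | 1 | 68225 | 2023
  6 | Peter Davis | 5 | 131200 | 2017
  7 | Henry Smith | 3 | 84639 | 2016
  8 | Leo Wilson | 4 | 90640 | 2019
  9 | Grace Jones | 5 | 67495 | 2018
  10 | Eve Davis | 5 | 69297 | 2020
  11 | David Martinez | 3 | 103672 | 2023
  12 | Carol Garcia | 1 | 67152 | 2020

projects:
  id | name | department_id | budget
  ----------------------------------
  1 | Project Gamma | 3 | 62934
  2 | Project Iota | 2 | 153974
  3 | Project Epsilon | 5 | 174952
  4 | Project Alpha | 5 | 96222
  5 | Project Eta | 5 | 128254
SELECT name, budget FROM projects ORDER BY budget ASC LIMIT 2

Execution result:
name | budget
Project Gamma | 62934
Project Alpha | 96222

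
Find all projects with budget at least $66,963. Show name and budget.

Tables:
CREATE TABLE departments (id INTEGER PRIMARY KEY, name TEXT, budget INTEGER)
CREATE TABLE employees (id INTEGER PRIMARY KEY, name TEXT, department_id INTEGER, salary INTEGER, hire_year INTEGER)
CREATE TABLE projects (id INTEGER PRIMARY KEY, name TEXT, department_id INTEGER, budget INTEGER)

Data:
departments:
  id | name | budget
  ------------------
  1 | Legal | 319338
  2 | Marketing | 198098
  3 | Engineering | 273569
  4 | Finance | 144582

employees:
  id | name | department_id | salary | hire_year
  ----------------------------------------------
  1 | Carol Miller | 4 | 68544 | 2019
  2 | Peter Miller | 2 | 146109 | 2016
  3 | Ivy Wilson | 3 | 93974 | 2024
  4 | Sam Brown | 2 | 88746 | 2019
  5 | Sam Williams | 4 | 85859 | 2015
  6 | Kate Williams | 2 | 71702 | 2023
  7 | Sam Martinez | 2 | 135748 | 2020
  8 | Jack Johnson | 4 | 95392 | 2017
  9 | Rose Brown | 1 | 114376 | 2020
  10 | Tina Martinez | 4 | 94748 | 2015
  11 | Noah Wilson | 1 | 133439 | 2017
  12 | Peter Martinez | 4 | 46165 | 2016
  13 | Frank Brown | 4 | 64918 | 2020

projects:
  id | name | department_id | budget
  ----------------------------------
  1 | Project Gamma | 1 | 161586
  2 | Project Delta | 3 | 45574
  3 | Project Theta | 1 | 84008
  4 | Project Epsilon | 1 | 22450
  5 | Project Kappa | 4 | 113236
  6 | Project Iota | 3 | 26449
SELECT name, budget FROM projects WHERE budget >= 66963

Execution result:
name | budget
Project Gamma | 161586
Project Theta | 84008
Project Kappa | 113236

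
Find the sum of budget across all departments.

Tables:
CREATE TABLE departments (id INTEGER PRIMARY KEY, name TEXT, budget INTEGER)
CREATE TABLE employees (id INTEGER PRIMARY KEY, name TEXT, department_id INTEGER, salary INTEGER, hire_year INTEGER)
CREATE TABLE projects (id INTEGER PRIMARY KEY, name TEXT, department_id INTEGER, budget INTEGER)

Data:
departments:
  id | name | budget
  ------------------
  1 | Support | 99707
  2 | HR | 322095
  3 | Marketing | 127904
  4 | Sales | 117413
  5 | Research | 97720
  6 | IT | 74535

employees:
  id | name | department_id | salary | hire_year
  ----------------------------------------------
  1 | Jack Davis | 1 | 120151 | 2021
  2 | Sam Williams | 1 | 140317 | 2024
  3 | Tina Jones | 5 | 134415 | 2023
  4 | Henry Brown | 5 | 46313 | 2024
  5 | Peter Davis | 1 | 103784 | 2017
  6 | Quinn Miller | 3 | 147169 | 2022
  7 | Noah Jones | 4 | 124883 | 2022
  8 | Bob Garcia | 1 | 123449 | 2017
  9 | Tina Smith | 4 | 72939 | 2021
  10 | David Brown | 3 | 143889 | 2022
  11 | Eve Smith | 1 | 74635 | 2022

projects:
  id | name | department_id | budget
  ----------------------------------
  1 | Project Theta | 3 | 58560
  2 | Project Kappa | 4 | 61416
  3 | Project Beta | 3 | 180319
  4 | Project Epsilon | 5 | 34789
SELECT SUM(budget) FROM departments

Execution result:
839374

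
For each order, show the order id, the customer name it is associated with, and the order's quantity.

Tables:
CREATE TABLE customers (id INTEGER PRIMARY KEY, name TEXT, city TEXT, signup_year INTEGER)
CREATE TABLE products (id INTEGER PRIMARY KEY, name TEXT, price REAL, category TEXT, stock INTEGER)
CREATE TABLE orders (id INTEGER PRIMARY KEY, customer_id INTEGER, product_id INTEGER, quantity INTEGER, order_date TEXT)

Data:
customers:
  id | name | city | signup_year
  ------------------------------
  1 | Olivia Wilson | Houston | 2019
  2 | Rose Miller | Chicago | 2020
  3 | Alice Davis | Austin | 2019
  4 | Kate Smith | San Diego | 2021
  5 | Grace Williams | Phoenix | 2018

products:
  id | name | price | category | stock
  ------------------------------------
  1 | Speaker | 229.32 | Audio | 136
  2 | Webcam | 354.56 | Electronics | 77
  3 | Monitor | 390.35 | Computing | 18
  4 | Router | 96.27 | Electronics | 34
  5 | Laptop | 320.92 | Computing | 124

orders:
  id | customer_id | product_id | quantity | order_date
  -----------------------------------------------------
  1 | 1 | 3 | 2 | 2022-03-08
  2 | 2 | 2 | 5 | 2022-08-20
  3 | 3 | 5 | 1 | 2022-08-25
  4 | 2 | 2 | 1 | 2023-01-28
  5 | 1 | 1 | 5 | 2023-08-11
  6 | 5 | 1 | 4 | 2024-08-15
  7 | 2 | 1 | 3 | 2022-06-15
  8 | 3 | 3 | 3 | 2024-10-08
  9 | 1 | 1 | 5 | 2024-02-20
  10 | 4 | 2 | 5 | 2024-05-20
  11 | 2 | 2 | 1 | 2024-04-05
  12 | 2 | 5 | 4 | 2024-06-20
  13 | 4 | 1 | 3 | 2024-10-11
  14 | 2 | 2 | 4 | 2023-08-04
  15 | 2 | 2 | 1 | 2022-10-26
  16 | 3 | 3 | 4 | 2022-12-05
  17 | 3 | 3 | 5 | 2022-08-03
SELECT c.id, p.name AS customer, c.quantity FROM orders c JOIN customers p ON c.customer_id = p.id

Execution result:
id | customer | quantity
1 | Olivia Wilson | 2
2 | Rose Miller | 5
3 | Alice Davis | 1
4 | Rose Miller | 1
5 | Olivia Wilson | 5
6 | Grace Williams | 4
7 | Rose Miller | 3
8 | Alice Davis | 3
9 | Olivia Wilson | 5
10 | Kate Smith | 5
11 | Rose Miller | 1
12 | Rose Miller | 4
13 | Kate Smith | 3
14 | Rose Miller | 4
15 | Rose Miller | 1
16 | Alice Davis | 4
17 | Alice Davis | 5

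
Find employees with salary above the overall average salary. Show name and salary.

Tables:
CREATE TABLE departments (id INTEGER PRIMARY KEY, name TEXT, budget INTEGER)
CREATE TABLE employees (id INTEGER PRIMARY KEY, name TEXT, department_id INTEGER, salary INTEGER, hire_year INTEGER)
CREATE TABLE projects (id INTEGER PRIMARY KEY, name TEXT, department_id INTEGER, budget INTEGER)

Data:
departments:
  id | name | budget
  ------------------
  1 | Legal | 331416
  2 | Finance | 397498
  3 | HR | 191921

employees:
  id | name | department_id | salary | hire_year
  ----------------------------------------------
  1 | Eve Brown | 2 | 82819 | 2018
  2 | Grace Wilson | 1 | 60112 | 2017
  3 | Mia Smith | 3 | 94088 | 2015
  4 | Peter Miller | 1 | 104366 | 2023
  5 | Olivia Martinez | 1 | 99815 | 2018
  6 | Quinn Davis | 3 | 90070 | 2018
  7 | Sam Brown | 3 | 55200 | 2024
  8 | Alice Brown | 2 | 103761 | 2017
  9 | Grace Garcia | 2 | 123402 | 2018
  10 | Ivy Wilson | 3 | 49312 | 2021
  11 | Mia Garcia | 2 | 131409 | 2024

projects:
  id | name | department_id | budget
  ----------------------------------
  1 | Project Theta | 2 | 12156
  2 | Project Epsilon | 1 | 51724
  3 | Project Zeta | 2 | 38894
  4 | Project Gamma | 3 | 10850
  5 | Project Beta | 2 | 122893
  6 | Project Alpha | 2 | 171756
SELECT name, salary FROM employees WHERE salary > (SELECT AVG(salary) FROM employees)

Execution result:
name | salary
Mia Smith | 94088
Peter Miller | 104366
Olivia Martinez | 99815
Alice Brown | 103761
Grace Garcia | 123402
Mia Garcia | 131409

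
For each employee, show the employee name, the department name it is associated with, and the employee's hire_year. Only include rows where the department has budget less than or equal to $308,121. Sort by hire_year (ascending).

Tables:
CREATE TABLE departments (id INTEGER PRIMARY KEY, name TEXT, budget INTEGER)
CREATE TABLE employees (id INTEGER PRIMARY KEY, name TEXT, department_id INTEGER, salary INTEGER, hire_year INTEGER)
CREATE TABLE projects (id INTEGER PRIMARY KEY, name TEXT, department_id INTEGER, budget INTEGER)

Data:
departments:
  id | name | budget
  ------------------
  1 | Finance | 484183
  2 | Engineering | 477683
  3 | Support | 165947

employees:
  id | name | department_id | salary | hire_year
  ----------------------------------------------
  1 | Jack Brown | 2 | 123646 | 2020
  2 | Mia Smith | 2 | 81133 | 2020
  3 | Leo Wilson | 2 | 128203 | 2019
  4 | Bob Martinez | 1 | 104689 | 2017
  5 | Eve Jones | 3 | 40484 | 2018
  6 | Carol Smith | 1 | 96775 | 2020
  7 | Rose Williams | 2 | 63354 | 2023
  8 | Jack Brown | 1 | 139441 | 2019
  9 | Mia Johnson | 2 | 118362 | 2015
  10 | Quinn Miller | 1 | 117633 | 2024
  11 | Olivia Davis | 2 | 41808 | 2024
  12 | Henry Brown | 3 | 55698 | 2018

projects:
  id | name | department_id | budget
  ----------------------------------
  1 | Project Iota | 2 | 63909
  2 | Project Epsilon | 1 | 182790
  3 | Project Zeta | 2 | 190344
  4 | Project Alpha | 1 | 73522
SELECT c.name, p.name AS department, c.hire_year FROM employees c JOIN departments p ON c.department_id = p.id WHERE p.budget <= 308121 ORDER BY c.hire_year ASC

Execution result:
name | department | hire_year
Eve Jones | Support | 2018
Henry Brown | Support | 2018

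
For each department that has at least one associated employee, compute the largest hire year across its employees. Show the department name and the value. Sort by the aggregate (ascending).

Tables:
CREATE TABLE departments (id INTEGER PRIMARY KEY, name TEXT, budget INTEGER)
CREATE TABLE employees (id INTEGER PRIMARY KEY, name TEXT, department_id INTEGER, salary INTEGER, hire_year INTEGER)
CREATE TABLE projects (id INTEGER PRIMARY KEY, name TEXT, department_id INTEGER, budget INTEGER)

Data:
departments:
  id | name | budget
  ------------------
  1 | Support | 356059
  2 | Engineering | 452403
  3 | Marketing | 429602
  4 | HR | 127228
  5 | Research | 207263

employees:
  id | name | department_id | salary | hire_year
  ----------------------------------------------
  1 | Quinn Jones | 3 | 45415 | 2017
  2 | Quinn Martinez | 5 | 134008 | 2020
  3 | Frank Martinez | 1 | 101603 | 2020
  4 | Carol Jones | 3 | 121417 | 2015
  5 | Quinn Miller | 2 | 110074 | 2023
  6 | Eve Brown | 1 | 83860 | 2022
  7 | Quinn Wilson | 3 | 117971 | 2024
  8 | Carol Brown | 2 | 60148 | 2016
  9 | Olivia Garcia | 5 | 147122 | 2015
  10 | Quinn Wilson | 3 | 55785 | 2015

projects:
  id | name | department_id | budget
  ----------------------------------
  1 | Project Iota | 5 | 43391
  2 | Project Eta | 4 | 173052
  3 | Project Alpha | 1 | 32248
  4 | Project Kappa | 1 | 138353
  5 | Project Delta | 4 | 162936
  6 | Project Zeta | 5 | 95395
SELECT p.name, MAX(c.hire_year) AS max_hire_year FROM employees c JOIN departments p ON c.department_id = p.id GROUP BY p.id, p.name ORDER BY max_hire_year ASC

Execution result:
name | max_hire_year
Research | 2020
Support | 2022
Engineering | 2023
Marketing | 2024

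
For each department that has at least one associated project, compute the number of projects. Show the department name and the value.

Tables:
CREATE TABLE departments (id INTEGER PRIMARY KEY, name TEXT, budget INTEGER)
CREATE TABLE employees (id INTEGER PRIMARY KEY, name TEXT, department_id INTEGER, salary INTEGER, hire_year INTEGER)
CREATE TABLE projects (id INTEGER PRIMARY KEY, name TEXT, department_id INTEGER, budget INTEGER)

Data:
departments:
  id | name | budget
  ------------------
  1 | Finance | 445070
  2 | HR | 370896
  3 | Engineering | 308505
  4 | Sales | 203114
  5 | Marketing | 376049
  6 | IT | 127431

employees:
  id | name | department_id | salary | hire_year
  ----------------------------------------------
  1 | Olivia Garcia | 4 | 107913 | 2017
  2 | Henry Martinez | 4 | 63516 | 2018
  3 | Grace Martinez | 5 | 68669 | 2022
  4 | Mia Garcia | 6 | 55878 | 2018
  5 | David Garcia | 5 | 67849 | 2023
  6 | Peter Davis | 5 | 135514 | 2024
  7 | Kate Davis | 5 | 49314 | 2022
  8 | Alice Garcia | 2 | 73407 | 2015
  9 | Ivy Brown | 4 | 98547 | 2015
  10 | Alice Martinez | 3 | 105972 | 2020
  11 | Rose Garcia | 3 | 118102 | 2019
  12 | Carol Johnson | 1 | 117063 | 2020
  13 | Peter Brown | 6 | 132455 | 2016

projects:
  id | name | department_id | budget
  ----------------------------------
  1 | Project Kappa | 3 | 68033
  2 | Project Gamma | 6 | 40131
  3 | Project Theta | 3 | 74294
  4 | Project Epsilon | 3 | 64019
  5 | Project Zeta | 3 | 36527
SELECT p.name, COUNT(*) AS n FROM projects c JOIN departments p ON c.department_id = p.id GROUP BY p.id, p.name

Execution result:
name | n
Engineering | 4
IT | 1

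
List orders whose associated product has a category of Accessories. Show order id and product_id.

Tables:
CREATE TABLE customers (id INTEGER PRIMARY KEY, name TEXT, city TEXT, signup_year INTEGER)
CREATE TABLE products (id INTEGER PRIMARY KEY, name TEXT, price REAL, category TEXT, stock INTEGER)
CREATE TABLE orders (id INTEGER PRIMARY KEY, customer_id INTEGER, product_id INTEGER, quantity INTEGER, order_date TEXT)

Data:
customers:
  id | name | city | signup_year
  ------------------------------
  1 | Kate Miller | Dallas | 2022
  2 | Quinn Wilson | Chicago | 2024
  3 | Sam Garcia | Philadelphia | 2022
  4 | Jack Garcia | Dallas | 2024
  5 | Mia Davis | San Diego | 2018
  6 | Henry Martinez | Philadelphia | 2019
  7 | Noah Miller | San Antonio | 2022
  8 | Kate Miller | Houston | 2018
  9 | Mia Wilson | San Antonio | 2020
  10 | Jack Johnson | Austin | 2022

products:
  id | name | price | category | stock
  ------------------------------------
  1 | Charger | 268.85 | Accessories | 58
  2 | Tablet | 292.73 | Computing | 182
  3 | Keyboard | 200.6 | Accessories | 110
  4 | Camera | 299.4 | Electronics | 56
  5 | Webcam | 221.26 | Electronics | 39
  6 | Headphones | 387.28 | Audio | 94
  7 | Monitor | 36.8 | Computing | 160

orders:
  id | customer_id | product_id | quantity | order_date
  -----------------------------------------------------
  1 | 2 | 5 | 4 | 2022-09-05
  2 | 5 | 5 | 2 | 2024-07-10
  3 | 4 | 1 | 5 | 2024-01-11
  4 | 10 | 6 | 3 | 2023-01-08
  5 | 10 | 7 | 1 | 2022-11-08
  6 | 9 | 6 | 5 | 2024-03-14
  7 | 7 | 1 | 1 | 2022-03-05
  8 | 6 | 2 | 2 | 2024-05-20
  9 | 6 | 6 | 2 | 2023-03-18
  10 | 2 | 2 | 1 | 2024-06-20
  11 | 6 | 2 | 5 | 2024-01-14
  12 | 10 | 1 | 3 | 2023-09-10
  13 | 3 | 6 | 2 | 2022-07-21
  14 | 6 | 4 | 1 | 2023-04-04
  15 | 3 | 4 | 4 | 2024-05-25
SELECT id, product_id FROM orders WHERE product_id IN (SELECT id FROM products WHERE category = 'Accessories')

Execution result:
id | product_id
3 | 1
7 | 1
12 | 1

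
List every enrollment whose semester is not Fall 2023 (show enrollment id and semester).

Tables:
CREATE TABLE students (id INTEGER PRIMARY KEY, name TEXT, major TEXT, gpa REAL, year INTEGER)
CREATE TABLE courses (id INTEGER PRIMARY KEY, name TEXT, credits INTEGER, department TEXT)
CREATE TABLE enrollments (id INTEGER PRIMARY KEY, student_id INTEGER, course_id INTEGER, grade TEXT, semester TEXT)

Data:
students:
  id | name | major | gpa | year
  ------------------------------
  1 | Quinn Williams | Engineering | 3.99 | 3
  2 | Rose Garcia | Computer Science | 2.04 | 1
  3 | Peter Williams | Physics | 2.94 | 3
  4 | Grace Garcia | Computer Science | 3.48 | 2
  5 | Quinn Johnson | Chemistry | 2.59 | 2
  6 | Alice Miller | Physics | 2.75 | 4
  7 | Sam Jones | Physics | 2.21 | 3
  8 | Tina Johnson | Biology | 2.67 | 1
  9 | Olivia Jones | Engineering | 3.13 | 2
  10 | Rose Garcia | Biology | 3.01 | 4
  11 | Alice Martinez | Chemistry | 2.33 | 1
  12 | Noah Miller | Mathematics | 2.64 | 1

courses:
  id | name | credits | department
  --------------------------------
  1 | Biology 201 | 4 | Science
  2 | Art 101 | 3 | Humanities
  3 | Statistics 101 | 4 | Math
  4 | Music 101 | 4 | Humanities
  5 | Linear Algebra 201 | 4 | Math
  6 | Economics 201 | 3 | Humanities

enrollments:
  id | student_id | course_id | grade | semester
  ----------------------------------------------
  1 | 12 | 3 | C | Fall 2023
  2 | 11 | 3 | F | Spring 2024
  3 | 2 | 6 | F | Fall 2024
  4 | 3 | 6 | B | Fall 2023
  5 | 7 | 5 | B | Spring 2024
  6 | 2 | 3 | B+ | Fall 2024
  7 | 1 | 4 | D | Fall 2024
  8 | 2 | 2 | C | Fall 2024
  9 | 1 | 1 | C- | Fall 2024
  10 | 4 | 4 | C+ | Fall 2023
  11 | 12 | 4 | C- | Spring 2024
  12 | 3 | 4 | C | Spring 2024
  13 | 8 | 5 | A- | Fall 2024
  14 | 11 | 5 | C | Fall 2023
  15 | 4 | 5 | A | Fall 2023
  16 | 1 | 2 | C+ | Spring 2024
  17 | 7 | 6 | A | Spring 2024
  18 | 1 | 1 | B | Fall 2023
SELECT id, semester FROM enrollments WHERE semester <> 'Fall 2023'

Execution result:
id | semester
2 | Spring 2024
3 | Fall 2024
5 | Spring 2024
6 | Fall 2024
7 | Fall 2024
8 | Fall 2024
9 | Fall 2024
11 | Spring 2024
12 | Spring 2024
13 | Fall 2024
16 | Spring 2024
17 | Spring 2024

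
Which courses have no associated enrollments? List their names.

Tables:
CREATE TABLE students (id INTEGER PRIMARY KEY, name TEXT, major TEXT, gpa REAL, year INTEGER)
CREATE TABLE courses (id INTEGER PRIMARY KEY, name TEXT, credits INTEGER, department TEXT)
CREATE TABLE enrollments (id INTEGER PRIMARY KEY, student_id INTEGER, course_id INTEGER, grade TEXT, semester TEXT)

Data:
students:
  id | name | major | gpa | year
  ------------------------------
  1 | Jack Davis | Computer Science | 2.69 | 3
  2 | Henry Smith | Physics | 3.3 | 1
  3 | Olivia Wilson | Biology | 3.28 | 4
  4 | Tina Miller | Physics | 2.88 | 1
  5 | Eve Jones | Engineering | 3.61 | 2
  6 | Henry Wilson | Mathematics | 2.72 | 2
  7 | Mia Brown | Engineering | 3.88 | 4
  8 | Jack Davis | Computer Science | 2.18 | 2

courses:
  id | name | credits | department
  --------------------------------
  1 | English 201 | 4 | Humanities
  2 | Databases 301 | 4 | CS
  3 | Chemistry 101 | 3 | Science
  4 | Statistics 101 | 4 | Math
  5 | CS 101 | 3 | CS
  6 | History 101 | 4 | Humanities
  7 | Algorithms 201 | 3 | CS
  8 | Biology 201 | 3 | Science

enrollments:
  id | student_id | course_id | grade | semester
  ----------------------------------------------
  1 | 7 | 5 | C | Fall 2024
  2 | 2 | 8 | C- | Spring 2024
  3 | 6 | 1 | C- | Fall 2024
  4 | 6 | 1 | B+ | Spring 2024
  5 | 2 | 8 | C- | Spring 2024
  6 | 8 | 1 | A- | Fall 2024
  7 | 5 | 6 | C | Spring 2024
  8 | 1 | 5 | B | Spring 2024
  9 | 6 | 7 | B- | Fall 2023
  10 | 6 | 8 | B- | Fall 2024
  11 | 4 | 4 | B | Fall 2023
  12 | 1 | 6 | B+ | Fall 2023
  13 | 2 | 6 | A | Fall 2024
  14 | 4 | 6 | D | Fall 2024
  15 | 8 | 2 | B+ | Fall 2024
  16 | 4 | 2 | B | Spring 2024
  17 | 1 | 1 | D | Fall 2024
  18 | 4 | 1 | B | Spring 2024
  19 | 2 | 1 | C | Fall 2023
SELECT p.name FROM courses p LEFT JOIN enrollments c ON c.course_id = p.id WHERE c.id IS NULL

Execution result:
Chemistry 101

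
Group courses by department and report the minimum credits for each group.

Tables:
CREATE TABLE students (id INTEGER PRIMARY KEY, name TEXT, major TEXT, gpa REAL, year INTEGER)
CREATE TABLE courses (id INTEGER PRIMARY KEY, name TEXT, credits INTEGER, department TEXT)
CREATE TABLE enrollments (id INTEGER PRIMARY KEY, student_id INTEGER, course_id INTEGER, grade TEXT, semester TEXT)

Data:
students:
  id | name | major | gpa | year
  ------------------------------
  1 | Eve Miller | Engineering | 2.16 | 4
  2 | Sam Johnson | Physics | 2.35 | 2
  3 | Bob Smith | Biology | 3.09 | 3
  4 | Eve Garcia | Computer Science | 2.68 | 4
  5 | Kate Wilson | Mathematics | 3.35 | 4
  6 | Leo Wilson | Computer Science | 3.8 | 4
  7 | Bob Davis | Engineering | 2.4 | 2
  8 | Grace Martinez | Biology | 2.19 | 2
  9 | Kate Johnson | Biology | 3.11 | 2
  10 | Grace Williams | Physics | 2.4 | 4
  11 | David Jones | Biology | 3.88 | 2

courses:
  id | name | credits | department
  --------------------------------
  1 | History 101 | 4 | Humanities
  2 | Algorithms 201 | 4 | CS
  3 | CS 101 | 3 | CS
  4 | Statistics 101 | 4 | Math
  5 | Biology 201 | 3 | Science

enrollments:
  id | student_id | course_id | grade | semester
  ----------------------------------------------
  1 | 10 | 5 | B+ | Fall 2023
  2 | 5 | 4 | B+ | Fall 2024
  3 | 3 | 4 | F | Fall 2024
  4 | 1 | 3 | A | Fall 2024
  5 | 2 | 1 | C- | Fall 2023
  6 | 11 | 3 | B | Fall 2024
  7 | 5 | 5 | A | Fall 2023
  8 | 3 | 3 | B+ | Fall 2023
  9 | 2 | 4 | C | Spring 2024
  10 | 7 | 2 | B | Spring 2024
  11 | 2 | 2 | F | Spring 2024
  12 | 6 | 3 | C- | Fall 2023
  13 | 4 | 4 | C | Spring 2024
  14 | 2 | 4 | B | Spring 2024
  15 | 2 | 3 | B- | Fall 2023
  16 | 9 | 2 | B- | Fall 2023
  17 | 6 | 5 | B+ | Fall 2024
SELECT department, MIN(credits) AS min_credits FROM courses GROUP BY department

Execution result:
department | min_credits
CS | 3
Humanities | 4
Math | 4
Science | 3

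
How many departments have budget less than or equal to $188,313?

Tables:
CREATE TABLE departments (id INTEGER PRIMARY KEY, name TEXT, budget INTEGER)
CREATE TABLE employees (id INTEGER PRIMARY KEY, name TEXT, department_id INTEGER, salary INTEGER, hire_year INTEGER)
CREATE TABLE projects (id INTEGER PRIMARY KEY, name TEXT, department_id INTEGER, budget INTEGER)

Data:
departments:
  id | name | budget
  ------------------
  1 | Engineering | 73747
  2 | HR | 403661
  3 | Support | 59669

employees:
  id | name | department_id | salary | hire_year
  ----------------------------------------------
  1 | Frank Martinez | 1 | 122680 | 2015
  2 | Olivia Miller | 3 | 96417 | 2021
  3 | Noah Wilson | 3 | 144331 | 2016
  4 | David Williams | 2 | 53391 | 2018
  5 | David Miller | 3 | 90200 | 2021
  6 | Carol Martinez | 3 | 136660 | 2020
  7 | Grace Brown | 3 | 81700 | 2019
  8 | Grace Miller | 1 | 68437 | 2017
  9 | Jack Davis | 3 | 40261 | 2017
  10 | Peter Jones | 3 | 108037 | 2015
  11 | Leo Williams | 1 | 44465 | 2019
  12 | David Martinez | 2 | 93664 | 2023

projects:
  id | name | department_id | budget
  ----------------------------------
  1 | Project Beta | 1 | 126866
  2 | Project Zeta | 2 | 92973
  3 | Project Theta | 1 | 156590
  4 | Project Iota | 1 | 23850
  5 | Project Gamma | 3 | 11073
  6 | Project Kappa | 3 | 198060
SELECT COUNT(*) FROM departments WHERE budget <= 188313

Execution result:
2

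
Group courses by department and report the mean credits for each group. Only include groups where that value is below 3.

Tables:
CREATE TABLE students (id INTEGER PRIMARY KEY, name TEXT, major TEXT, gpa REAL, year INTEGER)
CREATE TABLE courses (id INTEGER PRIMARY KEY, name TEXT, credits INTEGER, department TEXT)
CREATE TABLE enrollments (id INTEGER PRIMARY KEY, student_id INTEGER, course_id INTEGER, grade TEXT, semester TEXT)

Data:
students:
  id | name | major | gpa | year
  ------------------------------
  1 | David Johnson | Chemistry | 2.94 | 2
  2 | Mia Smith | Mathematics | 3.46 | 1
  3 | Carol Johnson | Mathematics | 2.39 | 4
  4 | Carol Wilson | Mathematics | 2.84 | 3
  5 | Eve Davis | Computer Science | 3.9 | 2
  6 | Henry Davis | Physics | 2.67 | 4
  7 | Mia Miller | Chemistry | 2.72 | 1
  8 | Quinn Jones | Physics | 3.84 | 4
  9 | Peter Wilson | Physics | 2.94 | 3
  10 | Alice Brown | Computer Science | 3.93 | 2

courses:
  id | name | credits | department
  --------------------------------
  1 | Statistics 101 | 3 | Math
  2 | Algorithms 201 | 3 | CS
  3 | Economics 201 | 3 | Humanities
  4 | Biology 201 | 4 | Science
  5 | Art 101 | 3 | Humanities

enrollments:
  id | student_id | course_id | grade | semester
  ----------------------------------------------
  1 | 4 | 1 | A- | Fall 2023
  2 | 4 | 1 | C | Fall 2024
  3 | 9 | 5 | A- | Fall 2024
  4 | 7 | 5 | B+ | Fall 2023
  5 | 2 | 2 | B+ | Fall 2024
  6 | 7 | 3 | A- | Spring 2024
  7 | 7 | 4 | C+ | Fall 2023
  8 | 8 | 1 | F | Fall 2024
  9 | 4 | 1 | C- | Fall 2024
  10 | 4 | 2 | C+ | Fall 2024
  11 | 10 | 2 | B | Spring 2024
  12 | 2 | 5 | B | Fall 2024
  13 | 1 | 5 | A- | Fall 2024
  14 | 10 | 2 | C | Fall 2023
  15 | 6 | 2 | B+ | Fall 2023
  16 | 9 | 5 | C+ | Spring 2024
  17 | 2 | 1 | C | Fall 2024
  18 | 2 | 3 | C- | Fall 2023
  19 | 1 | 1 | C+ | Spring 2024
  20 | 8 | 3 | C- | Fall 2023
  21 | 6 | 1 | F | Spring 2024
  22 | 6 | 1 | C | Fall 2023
SELECT department, AVG(credits) AS avg_credits FROM courses GROUP BY department HAVING AVG(credits) < 3

Execution result:
(no rows)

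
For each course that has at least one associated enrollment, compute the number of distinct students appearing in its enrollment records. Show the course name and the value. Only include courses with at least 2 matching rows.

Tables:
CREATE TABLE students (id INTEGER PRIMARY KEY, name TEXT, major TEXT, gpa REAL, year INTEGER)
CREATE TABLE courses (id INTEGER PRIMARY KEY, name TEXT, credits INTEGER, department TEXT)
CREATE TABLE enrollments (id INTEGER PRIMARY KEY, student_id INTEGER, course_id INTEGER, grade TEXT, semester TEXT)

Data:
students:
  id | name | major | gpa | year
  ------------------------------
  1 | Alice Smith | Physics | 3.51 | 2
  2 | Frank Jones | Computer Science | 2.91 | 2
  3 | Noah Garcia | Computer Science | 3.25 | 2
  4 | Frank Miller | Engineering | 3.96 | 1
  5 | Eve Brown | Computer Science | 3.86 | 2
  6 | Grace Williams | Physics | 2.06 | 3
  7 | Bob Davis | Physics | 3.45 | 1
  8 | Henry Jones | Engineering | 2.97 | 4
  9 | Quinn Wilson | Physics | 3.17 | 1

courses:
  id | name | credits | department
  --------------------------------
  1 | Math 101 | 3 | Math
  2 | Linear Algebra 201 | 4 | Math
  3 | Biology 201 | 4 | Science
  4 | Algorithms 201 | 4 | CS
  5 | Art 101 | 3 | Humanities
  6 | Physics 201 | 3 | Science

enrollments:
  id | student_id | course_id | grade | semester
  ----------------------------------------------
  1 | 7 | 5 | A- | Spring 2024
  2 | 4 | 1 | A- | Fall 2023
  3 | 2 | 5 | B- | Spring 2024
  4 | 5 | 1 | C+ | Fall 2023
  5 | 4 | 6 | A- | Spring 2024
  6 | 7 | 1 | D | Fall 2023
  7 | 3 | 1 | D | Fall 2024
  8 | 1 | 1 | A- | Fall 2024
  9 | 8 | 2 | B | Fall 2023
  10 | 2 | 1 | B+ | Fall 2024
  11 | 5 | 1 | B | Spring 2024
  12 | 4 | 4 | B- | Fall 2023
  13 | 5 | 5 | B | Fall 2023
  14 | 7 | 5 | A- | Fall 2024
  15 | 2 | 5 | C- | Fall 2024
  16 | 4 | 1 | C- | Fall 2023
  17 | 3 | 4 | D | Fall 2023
SELECT p.name, COUNT(DISTINCT c.student_id) AS distinct_student_count FROM enrollments c JOIN courses p ON c.course_id = p.id GROUP BY p.id, p.name HAVING COUNT(*) >= 2

Execution result:
name | distinct_student_count
Math 101 | 6
Algorithms 201 | 2
Art 101 | 3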